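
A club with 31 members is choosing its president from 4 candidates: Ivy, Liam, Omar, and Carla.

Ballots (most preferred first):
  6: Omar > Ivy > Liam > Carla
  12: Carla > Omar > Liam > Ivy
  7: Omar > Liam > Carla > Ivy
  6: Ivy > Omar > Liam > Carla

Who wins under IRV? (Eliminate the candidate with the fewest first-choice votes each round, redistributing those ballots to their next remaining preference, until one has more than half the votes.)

Omar

Round 1: Ivy 6, Liam 0, Omar 13, Carla 12. Liam eliminated.
Round 2: Ivy 6, Omar 13, Carla 12. Ivy eliminated.
Round 3: Omar 19, Carla 12. Omar has a majority (≥16).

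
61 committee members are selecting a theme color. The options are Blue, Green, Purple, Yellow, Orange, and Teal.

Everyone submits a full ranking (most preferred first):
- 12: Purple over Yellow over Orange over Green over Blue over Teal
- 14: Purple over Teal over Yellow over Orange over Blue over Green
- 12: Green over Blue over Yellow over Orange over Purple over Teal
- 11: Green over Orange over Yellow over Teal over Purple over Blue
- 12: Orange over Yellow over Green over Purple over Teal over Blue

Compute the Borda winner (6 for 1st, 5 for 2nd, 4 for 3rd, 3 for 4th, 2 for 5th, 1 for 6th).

Yellow

Blue: 12×2 + 14×2 + 12×5 + 11×1 + 12×1 = 135
Green: 12×3 + 14×1 + 12×6 + 11×6 + 12×4 = 236
Purple: 12×6 + 14×6 + 12×2 + 11×2 + 12×3 = 238
Yellow: 12×5 + 14×4 + 12×4 + 11×4 + 12×5 = 268
Orange: 12×4 + 14×3 + 12×3 + 11×5 + 12×6 = 253
Teal: 12×1 + 14×5 + 12×1 + 11×3 + 12×2 = 151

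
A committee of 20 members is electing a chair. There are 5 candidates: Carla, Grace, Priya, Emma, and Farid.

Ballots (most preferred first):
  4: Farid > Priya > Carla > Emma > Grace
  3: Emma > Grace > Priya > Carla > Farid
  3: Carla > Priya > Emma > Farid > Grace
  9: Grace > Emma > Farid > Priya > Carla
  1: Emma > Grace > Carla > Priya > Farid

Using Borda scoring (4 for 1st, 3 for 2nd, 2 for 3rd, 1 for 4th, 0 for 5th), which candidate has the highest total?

Emma

Carla: 4×2 + 3×1 + 3×4 + 9×0 + 1×2 = 25
Grace: 4×0 + 3×3 + 3×0 + 9×4 + 1×3 = 48
Priya: 4×3 + 3×2 + 3×3 + 9×1 + 1×1 = 37
Emma: 4×1 + 3×4 + 3×2 + 9×3 + 1×4 = 53
Farid: 4×4 + 3×0 + 3×1 + 9×2 + 1×0 = 37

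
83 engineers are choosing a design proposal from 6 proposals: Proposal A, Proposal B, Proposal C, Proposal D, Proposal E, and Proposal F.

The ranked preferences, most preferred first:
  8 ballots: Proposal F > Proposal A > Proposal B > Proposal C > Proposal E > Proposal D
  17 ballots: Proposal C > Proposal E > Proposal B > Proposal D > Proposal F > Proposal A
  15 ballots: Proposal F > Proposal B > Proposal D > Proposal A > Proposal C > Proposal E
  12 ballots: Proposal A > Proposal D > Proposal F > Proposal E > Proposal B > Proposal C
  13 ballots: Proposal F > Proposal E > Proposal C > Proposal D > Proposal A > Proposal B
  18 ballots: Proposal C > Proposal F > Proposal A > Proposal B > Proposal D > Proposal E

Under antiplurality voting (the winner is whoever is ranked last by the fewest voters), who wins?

Last-place votes: Proposal A 17, Proposal B 13, Proposal C 12, Proposal D 8, Proposal E 33, Proposal F 0.

Proposal F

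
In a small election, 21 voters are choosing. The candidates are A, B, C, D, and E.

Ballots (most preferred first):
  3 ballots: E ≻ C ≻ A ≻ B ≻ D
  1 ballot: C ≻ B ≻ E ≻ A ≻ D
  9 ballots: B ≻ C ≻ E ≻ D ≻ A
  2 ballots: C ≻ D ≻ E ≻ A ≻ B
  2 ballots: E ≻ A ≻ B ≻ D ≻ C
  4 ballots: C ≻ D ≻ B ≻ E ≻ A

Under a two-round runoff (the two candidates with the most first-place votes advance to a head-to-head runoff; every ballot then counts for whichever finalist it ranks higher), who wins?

B

Round 1 first-place votes: A 0, B 9, C 7, D 0, E 5. B and C advance.
Runoff: B is ranked above C on 11 ballots, C above B on 10.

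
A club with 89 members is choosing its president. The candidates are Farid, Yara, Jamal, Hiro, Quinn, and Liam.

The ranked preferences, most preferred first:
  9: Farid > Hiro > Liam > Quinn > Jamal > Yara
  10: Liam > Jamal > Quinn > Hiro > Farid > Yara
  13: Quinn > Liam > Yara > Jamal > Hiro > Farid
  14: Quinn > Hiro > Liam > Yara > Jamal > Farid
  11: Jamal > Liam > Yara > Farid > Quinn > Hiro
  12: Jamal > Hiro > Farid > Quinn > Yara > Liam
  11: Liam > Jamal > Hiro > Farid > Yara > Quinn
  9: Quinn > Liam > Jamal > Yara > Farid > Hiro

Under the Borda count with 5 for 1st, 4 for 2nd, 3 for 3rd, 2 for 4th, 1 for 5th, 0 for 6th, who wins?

Farid: 9×5 + 10×1 + 13×0 + 14×0 + 11×2 + 12×3 + 11×2 + 9×1 = 144
Yara: 9×0 + 10×0 + 13×3 + 14×2 + 11×3 + 12×1 + 11×1 + 9×2 = 141
Jamal: 9×1 + 10×4 + 13×2 + 14×1 + 11×5 + 12×5 + 11×4 + 9×3 = 275
Hiro: 9×4 + 10×2 + 13×1 + 14×4 + 11×0 + 12×4 + 11×3 + 9×0 = 206
Quinn: 9×2 + 10×3 + 13×5 + 14×5 + 11×1 + 12×2 + 11×0 + 9×5 = 263
Liam: 9×3 + 10×5 + 13×4 + 14×3 + 11×4 + 12×0 + 11×5 + 9×4 = 306

Liam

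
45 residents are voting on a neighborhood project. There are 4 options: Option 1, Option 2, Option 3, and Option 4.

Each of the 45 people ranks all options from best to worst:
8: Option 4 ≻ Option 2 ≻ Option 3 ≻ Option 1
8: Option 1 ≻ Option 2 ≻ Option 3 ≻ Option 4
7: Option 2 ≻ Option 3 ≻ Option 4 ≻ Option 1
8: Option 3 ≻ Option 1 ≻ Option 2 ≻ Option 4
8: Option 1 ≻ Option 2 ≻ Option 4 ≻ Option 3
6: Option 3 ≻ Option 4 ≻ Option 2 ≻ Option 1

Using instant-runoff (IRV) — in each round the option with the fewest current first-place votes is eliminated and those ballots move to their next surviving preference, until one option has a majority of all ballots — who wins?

Round 1: Option 1 16, Option 2 7, Option 3 14, Option 4 8. Option 2 eliminated.
Round 2: Option 1 16, Option 3 21, Option 4 8. Option 4 eliminated.
Round 3: Option 1 16, Option 3 29. Option 3 has a majority (≥23).

Option 3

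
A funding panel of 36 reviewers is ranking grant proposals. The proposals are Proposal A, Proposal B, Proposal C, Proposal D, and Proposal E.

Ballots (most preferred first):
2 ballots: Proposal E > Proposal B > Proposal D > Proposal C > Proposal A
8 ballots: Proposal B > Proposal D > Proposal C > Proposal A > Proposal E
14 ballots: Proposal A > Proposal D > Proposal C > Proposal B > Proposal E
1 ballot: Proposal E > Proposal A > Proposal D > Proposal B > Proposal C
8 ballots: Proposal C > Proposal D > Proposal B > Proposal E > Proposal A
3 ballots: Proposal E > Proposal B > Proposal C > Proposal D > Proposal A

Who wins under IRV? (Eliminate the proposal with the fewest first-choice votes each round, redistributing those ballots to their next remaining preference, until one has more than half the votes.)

Proposal B

Round 1: Proposal A 14, Proposal B 8, Proposal C 8, Proposal D 0, Proposal E 6. Proposal D eliminated.
Round 2: Proposal A 14, Proposal B 8, Proposal C 8, Proposal E 6. Proposal E eliminated.
Round 3: Proposal A 15, Proposal B 13, Proposal C 8. Proposal C eliminated.
Round 4: Proposal A 15, Proposal B 21. Proposal B has a majority (≥19).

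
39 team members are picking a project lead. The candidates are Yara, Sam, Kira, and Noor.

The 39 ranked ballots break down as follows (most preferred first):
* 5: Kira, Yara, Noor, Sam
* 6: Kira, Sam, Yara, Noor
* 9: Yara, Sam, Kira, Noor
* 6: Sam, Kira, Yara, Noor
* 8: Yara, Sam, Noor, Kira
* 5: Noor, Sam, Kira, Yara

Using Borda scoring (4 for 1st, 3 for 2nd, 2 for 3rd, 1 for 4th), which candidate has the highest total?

Yara: 5×3 + 6×2 + 9×4 + 6×2 + 8×4 + 5×1 = 112
Sam: 5×1 + 6×3 + 9×3 + 6×4 + 8×3 + 5×3 = 113
Kira: 5×4 + 6×4 + 9×2 + 6×3 + 8×1 + 5×2 = 98
Noor: 5×2 + 6×1 + 9×1 + 6×1 + 8×2 + 5×4 = 67

Sam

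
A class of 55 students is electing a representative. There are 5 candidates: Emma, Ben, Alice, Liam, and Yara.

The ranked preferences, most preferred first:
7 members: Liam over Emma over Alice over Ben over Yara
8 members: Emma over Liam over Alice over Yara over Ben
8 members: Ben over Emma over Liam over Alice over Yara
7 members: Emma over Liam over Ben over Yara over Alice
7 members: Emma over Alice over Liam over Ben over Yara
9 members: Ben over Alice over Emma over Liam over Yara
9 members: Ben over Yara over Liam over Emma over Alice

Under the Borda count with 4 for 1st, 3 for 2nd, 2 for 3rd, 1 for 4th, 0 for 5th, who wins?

Emma

Emma: 7×3 + 8×4 + 8×3 + 7×4 + 7×4 + 9×2 + 9×1 = 160
Ben: 7×1 + 8×0 + 8×4 + 7×2 + 7×1 + 9×4 + 9×4 = 132
Alice: 7×2 + 8×2 + 8×1 + 7×0 + 7×3 + 9×3 + 9×0 = 86
Liam: 7×4 + 8×3 + 8×2 + 7×3 + 7×2 + 9×1 + 9×2 = 130
Yara: 7×0 + 8×1 + 8×0 + 7×1 + 7×0 + 9×0 + 9×3 = 42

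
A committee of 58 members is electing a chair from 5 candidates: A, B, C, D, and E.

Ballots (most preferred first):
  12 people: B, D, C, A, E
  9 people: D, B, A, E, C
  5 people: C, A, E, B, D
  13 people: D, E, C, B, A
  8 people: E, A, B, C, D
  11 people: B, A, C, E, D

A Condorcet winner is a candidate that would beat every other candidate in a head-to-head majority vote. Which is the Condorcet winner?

B

B vs A: 45–13
B vs C: 40–18
B vs D: 36–22
B vs E: 32–26
B beats every other candidate.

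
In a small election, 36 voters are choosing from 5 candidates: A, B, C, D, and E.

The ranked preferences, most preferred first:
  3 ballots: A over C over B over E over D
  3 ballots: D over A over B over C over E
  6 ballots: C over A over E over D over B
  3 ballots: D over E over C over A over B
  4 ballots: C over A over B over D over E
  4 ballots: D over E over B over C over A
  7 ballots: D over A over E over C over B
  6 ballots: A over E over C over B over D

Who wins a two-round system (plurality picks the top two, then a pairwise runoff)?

Round 1 first-place votes: A 9, B 0, C 10, D 17, E 0. D and C advance.
Runoff: D is ranked above C on 17 ballots, C above D on 19.

C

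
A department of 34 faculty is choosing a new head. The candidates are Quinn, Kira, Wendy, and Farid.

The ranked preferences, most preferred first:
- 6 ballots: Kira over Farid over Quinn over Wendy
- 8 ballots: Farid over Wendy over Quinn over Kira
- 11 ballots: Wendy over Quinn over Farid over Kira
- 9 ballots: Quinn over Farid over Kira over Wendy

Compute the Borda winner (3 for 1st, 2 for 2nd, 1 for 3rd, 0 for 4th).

Farid

Quinn: 6×1 + 8×1 + 11×2 + 9×3 = 63
Kira: 6×3 + 8×0 + 11×0 + 9×1 = 27
Wendy: 6×0 + 8×2 + 11×3 + 9×0 = 49
Farid: 6×2 + 8×3 + 11×1 + 9×2 = 65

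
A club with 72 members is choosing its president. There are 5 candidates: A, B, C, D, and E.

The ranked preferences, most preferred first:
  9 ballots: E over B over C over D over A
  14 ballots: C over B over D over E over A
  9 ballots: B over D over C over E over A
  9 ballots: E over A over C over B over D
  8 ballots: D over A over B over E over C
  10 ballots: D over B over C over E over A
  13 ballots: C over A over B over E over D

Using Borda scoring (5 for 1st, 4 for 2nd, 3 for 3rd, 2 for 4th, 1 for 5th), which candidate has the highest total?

B

A: 9×1 + 14×1 + 9×1 + 9×4 + 8×4 + 10×1 + 13×4 = 162
B: 9×4 + 14×4 + 9×5 + 9×2 + 8×3 + 10×4 + 13×3 = 258
C: 9×3 + 14×5 + 9×3 + 9×3 + 8×1 + 10×3 + 13×5 = 254
D: 9×2 + 14×3 + 9×4 + 9×1 + 8×5 + 10×5 + 13×1 = 208
E: 9×5 + 14×2 + 9×2 + 9×5 + 8×2 + 10×2 + 13×2 = 198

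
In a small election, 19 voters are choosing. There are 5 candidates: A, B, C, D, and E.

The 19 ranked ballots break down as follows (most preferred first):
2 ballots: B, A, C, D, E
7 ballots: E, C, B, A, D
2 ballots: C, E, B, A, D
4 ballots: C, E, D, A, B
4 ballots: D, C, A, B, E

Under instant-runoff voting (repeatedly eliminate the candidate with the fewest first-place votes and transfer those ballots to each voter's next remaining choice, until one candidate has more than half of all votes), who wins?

C

Round 1: A 0, B 2, C 6, D 4, E 7. A eliminated.
Round 2: B 2, C 6, D 4, E 7. B eliminated.
Round 3: C 8, D 4, E 7. D eliminated.
Round 4: C 12, E 7. C has a majority (≥10).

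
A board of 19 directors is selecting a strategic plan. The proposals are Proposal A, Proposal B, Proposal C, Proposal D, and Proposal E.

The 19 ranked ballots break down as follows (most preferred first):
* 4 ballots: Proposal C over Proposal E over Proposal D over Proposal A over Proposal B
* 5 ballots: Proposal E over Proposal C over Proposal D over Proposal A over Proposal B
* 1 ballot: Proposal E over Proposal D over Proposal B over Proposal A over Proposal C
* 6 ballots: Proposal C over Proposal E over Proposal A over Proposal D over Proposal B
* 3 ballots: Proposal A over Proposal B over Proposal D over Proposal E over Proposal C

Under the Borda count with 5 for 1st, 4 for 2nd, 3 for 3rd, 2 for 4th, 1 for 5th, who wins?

Proposal E

Proposal A: 4×2 + 5×2 + 1×2 + 6×3 + 3×5 = 53
Proposal B: 4×1 + 5×1 + 1×3 + 6×1 + 3×4 = 30
Proposal C: 4×5 + 5×4 + 1×1 + 6×5 + 3×1 = 74
Proposal D: 4×3 + 5×3 + 1×4 + 6×2 + 3×3 = 52
Proposal E: 4×4 + 5×5 + 1×5 + 6×4 + 3×2 = 76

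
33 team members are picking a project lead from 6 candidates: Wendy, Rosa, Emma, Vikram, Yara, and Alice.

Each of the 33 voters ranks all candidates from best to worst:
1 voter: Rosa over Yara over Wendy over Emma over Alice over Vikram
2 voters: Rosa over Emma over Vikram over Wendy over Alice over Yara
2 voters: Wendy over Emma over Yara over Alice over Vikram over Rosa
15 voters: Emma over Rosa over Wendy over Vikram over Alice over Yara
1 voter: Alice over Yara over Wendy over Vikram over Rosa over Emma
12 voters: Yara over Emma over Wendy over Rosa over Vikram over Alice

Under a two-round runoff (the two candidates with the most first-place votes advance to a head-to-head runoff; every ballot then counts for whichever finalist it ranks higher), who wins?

Emma

Round 1 first-place votes: Wendy 2, Rosa 3, Emma 15, Vikram 0, Yara 12, Alice 1. Emma and Yara advance.
Runoff: Emma is ranked above Yara on 19 ballots, Yara above Emma on 14.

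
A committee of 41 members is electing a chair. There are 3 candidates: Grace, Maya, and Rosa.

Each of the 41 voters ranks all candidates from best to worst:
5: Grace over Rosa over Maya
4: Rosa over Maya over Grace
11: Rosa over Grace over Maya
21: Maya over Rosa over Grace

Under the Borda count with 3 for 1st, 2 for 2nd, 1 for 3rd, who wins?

Grace: 5×3 + 4×1 + 11×2 + 21×1 = 62
Maya: 5×1 + 4×2 + 11×1 + 21×3 = 87
Rosa: 5×2 + 4×3 + 11×3 + 21×2 = 97

Rosa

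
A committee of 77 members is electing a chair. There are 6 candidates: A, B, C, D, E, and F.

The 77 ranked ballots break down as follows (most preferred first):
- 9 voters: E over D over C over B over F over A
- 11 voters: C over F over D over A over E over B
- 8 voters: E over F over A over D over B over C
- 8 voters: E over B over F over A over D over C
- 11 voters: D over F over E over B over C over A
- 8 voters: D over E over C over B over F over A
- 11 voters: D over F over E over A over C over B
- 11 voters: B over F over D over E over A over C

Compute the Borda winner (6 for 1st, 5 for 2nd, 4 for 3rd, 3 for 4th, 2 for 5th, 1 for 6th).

A: 9×1 + 11×3 + 8×4 + 8×3 + 11×1 + 8×1 + 11×3 + 11×2 = 172
B: 9×3 + 11×1 + 8×2 + 8×5 + 11×3 + 8×3 + 11×1 + 11×6 = 228
C: 9×4 + 11×6 + 8×1 + 8×1 + 11×2 + 8×4 + 11×2 + 11×1 = 205
D: 9×5 + 11×4 + 8×3 + 8×2 + 11×6 + 8×6 + 11×6 + 11×4 = 353
E: 9×6 + 11×2 + 8×6 + 8×6 + 11×4 + 8×5 + 11×4 + 11×3 = 333
F: 9×2 + 11×5 + 8×5 + 8×4 + 11×5 + 8×2 + 11×5 + 11×5 = 326

D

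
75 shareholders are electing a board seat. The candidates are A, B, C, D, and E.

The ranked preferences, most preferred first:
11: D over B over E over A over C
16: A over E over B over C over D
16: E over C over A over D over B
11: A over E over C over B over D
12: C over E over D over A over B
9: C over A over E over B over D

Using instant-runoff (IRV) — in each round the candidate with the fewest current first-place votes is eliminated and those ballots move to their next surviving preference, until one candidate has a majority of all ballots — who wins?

Round 1: A 27, B 0, C 21, D 11, E 16. B eliminated.
Round 2: A 27, C 21, D 11, E 16. D eliminated.
Round 3: A 27, C 21, E 27. C eliminated.
Round 4: A 36, E 39. E has a majority (≥38).

E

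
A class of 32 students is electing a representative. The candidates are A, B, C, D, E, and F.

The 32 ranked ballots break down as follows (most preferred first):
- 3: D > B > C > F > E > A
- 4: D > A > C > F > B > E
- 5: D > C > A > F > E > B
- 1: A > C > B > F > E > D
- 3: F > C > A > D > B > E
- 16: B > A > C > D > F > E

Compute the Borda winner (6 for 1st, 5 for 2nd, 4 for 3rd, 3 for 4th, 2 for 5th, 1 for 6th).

A: 3×1 + 4×5 + 5×4 + 1×6 + 3×4 + 16×5 = 141
B: 3×5 + 4×2 + 5×1 + 1×4 + 3×2 + 16×6 = 134
C: 3×4 + 4×4 + 5×5 + 1×5 + 3×5 + 16×4 = 137
D: 3×6 + 4×6 + 5×6 + 1×1 + 3×3 + 16×3 = 130
E: 3×2 + 4×1 + 5×2 + 1×2 + 3×1 + 16×1 = 41
F: 3×3 + 4×3 + 5×3 + 1×3 + 3×6 + 16×2 = 89

A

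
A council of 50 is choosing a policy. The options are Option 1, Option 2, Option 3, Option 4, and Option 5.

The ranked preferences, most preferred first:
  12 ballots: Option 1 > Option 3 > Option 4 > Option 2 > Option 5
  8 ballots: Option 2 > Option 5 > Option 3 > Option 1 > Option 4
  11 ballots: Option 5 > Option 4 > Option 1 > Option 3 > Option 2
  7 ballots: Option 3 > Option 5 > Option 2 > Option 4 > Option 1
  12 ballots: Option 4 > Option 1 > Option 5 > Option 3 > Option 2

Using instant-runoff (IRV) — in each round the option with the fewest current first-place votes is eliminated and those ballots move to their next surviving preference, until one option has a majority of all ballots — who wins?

Option 5

Round 1: Option 1 12, Option 2 8, Option 3 7, Option 4 12, Option 5 11. Option 3 eliminated.
Round 2: Option 1 12, Option 2 8, Option 4 12, Option 5 18. Option 2 eliminated.
Round 3: Option 1 12, Option 4 12, Option 5 26. Option 5 has a majority (≥26).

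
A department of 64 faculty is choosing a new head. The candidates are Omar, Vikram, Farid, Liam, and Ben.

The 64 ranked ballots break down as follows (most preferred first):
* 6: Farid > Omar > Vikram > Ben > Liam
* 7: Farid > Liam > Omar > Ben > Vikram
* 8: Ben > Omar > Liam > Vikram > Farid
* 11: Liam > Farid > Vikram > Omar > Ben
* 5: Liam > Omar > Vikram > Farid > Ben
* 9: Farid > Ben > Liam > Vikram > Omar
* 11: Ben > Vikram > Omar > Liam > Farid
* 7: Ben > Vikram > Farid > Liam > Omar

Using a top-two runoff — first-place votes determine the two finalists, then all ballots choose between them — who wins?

Farid

Round 1 first-place votes: Omar 0, Vikram 0, Farid 22, Liam 16, Ben 26. Ben and Farid advance.
Runoff: Ben is ranked above Farid on 26 ballots, Farid above Ben on 38.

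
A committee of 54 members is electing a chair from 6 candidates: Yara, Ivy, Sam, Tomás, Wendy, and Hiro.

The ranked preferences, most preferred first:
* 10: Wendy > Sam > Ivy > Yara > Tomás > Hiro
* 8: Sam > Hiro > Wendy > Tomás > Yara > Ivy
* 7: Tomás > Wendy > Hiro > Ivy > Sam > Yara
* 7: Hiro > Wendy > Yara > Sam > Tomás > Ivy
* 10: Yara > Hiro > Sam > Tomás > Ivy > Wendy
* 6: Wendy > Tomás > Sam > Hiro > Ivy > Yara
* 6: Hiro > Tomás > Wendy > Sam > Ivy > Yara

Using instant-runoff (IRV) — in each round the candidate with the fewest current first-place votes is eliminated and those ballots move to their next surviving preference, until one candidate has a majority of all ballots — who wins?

Round 1: Yara 10, Ivy 0, Sam 8, Tomás 7, Wendy 16, Hiro 13. Ivy eliminated.
Round 2: Yara 10, Sam 8, Tomás 7, Wendy 16, Hiro 13. Tomás eliminated.
Round 3: Yara 10, Sam 8, Wendy 23, Hiro 13. Sam eliminated.
Round 4: Yara 10, Wendy 23, Hiro 21. Yara eliminated.
Round 5: Wendy 23, Hiro 31. Hiro has a majority (≥28).

Hiro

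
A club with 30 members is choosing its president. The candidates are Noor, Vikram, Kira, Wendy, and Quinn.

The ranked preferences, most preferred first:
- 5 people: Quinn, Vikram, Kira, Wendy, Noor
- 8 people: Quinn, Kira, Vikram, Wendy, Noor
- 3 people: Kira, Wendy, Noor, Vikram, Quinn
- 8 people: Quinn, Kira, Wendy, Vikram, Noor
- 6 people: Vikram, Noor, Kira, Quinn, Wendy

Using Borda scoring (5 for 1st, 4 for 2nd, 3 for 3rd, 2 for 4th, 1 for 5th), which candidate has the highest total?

Quinn

Noor: 5×1 + 8×1 + 3×3 + 8×1 + 6×4 = 54
Vikram: 5×4 + 8×3 + 3×2 + 8×2 + 6×5 = 96
Kira: 5×3 + 8×4 + 3×5 + 8×4 + 6×3 = 112
Wendy: 5×2 + 8×2 + 3×4 + 8×3 + 6×1 = 68
Quinn: 5×5 + 8×5 + 3×1 + 8×5 + 6×2 = 120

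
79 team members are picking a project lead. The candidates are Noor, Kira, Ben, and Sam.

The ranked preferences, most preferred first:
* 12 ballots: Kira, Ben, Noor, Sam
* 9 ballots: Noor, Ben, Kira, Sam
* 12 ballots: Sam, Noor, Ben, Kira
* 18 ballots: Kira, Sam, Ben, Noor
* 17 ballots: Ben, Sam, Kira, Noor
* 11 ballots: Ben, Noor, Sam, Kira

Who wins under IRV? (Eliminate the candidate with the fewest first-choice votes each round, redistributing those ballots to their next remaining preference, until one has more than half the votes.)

Ben

Round 1: Noor 9, Kira 30, Ben 28, Sam 12. Noor eliminated.
Round 2: Kira 30, Ben 37, Sam 12. Sam eliminated.
Round 3: Kira 30, Ben 49. Ben has a majority (≥40).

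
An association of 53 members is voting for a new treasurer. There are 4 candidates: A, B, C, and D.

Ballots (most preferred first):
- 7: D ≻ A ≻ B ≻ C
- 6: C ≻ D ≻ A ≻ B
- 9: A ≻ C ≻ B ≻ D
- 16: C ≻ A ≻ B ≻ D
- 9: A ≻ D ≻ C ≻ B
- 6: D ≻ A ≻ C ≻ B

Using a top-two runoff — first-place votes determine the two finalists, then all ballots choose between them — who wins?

A

Round 1 first-place votes: A 18, B 0, C 22, D 13. C and A advance.
Runoff: C is ranked above A on 22 ballots, A above C on 31.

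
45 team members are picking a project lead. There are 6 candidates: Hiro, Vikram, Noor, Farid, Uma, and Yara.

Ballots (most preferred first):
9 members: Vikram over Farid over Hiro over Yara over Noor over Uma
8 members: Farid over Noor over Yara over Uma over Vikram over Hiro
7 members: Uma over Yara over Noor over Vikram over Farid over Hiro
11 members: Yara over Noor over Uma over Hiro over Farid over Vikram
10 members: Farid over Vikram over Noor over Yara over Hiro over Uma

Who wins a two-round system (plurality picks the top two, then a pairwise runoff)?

Farid

Round 1 first-place votes: Hiro 0, Vikram 9, Noor 0, Farid 18, Uma 7, Yara 11. Farid and Yara advance.
Runoff: Farid is ranked above Yara on 27 ballots, Yara above Farid on 18.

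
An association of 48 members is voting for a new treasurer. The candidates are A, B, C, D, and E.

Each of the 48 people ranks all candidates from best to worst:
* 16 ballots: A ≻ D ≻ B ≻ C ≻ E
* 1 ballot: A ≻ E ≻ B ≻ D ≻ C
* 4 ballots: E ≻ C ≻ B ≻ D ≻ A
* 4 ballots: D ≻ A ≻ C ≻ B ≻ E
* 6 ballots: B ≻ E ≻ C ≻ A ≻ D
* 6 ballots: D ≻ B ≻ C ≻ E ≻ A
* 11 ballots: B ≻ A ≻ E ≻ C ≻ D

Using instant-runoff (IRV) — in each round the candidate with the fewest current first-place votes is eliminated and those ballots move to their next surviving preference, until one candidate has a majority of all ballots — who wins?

Round 1: A 17, B 17, C 0, D 10, E 4. C eliminated.
Round 2: A 17, B 17, D 10, E 4. E eliminated.
Round 3: A 17, B 21, D 10. D eliminated.
Round 4: A 21, B 27. B has a majority (≥25).

B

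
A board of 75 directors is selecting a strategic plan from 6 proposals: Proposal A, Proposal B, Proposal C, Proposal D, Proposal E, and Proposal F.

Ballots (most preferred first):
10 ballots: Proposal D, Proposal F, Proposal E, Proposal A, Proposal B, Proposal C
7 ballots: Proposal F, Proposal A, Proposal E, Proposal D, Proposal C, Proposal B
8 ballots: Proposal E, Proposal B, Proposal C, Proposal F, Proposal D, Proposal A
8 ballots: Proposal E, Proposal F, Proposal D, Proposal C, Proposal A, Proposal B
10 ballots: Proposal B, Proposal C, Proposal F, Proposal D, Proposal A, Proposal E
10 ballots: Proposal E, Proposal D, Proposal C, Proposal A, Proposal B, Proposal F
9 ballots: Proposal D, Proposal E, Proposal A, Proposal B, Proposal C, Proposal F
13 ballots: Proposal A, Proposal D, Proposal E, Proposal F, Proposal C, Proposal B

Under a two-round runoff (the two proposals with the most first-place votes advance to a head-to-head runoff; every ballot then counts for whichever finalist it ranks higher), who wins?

Proposal D

Round 1 first-place votes: Proposal A 13, Proposal B 10, Proposal C 0, Proposal D 19, Proposal E 26, Proposal F 7. Proposal E and Proposal D advance.
Runoff: Proposal E is ranked above Proposal D on 33 ballots, Proposal D above Proposal E on 42.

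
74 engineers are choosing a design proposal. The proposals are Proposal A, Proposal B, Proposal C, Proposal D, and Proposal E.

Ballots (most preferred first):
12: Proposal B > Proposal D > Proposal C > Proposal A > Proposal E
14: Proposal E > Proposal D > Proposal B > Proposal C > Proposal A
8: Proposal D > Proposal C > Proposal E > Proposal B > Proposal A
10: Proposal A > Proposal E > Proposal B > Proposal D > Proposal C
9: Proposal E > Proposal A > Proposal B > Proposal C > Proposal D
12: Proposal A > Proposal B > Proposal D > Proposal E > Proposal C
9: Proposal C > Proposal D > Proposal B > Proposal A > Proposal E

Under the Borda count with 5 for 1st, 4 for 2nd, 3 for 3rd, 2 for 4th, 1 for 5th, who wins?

Proposal A: 12×2 + 14×1 + 8×1 + 10×5 + 9×4 + 12×5 + 9×2 = 210
Proposal B: 12×5 + 14×3 + 8×2 + 10×3 + 9×3 + 12×4 + 9×3 = 250
Proposal C: 12×3 + 14×2 + 8×4 + 10×1 + 9×2 + 12×1 + 9×5 = 181
Proposal D: 12×4 + 14×4 + 8×5 + 10×2 + 9×1 + 12×3 + 9×4 = 245
Proposal E: 12×1 + 14×5 + 8×3 + 10×4 + 9×5 + 12×2 + 9×1 = 224

Proposal B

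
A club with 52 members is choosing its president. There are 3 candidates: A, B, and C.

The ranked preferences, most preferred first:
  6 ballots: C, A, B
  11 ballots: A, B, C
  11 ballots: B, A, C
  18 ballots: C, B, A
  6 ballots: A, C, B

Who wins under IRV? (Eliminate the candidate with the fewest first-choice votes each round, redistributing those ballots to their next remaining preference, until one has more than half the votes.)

A

Round 1: A 17, B 11, C 24. B eliminated.
Round 2: A 28, C 24. A has a majority (≥27).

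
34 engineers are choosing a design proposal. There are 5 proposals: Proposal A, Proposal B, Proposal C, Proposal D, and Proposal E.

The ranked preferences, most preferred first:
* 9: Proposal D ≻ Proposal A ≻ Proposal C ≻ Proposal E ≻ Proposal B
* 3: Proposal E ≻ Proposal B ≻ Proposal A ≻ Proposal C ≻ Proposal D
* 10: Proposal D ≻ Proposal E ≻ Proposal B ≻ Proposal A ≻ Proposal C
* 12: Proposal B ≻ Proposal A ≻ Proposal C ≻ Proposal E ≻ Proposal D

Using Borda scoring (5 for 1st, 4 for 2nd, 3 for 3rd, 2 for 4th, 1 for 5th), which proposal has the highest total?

Proposal A: 9×4 + 3×3 + 10×2 + 12×4 = 113
Proposal B: 9×1 + 3×4 + 10×3 + 12×5 = 111
Proposal C: 9×3 + 3×2 + 10×1 + 12×3 = 79
Proposal D: 9×5 + 3×1 + 10×5 + 12×1 = 110
Proposal E: 9×2 + 3×5 + 10×4 + 12×2 = 97

Proposal A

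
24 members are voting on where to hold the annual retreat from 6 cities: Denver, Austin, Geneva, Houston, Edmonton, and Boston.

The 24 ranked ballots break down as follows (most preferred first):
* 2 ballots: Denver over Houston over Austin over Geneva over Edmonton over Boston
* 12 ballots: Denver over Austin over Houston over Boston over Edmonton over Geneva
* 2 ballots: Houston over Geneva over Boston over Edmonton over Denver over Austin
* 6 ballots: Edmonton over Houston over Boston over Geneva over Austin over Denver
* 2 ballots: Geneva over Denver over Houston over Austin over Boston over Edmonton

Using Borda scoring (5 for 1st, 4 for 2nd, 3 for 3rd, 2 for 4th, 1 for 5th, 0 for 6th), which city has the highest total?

Denver: 2×5 + 12×5 + 2×1 + 6×0 + 2×4 = 80
Austin: 2×3 + 12×4 + 2×0 + 6×1 + 2×2 = 64
Geneva: 2×2 + 12×0 + 2×4 + 6×2 + 2×5 = 34
Houston: 2×4 + 12×3 + 2×5 + 6×4 + 2×3 = 84
Edmonton: 2×1 + 12×1 + 2×2 + 6×5 + 2×0 = 48
Boston: 2×0 + 12×2 + 2×3 + 6×3 + 2×1 = 50

Houston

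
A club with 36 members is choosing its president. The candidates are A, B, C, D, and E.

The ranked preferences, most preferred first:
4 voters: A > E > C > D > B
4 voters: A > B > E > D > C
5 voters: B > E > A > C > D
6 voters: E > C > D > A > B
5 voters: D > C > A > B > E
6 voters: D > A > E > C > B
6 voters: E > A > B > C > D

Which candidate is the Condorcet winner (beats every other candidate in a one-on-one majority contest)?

A

A vs B: 31–5
A vs C: 25–11
A vs D: 19–17
A vs E: 19–17
A beats every other candidate.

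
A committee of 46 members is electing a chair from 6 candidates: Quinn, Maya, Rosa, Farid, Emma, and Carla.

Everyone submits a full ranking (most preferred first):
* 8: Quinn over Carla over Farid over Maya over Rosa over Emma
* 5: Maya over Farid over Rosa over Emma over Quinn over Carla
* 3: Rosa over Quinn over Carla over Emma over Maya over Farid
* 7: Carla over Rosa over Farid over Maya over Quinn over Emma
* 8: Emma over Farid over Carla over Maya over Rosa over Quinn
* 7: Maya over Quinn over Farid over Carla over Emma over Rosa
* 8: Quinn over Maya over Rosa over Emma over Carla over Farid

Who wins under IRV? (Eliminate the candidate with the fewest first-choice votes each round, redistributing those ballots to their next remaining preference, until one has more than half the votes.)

Round 1: Quinn 16, Maya 12, Rosa 3, Farid 0, Emma 8, Carla 7. Farid eliminated.
Round 2: Quinn 16, Maya 12, Rosa 3, Emma 8, Carla 7. Rosa eliminated.
Round 3: Quinn 19, Maya 12, Emma 8, Carla 7. Carla eliminated.
Round 4: Quinn 19, Maya 19, Emma 8. Emma eliminated.
Round 5: Quinn 19, Maya 27. Maya has a majority (≥24).

Maya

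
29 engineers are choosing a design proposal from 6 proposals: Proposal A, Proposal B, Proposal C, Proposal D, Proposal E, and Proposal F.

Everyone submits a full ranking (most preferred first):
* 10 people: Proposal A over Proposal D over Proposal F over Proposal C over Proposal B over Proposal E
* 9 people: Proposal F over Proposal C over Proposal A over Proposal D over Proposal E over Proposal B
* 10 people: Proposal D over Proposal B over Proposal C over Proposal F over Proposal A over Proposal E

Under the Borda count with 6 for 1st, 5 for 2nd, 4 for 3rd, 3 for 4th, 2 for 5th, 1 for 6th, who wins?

Proposal D

Proposal A: 10×6 + 9×4 + 10×2 = 116
Proposal B: 10×2 + 9×1 + 10×5 = 79
Proposal C: 10×3 + 9×5 + 10×4 = 115
Proposal D: 10×5 + 9×3 + 10×6 = 137
Proposal E: 10×1 + 9×2 + 10×1 = 38
Proposal F: 10×4 + 9×6 + 10×3 = 124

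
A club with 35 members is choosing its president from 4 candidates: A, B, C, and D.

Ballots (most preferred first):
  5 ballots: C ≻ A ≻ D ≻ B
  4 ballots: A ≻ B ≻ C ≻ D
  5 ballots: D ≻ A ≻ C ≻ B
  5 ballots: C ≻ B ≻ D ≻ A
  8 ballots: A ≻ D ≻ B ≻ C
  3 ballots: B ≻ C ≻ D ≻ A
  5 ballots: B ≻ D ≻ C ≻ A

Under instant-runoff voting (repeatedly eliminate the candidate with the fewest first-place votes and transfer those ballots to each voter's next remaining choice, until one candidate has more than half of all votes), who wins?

Round 1: A 12, B 8, C 10, D 5. D eliminated.
Round 2: A 17, B 8, C 10. B eliminated.
Round 3: A 17, C 18. C has a majority (≥18).

C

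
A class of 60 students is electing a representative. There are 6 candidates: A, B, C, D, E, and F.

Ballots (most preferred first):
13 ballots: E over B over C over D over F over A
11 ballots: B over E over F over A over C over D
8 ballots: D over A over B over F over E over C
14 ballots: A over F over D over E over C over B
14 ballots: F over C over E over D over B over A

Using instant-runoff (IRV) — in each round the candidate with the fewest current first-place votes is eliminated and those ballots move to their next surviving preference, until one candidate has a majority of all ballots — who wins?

Round 1: A 14, B 11, C 0, D 8, E 13, F 14. C eliminated.
Round 2: A 14, B 11, D 8, E 13, F 14. D eliminated.
Round 3: A 22, B 11, E 13, F 14. B eliminated.
Round 4: A 22, E 24, F 14. F eliminated.
Round 5: A 22, E 38. E has a majority (≥31).

E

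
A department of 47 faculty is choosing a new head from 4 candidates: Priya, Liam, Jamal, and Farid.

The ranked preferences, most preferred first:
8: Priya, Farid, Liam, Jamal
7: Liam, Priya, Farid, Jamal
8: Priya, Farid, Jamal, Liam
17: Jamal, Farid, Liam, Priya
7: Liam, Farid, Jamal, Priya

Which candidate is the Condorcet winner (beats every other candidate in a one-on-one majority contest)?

Farid

Farid vs Priya: 24–23
Farid vs Liam: 33–14
Farid vs Jamal: 30–17
Farid beats every other candidate.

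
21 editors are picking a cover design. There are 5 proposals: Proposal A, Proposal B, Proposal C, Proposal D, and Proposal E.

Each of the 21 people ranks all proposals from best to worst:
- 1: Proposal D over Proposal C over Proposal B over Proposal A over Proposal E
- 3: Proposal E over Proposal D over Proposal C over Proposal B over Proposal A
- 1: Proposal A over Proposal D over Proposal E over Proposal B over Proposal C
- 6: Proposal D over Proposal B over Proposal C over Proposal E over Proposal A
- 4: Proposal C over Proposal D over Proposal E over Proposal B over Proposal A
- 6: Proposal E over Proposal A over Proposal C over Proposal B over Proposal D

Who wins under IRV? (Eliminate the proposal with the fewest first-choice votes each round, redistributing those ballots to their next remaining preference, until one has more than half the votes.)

Round 1: Proposal A 1, Proposal B 0, Proposal C 4, Proposal D 7, Proposal E 9. Proposal B eliminated.
Round 2: Proposal A 1, Proposal C 4, Proposal D 7, Proposal E 9. Proposal A eliminated.
Round 3: Proposal C 4, Proposal D 8, Proposal E 9. Proposal C eliminated.
Round 4: Proposal D 12, Proposal E 9. Proposal D has a majority (≥11).

Proposal D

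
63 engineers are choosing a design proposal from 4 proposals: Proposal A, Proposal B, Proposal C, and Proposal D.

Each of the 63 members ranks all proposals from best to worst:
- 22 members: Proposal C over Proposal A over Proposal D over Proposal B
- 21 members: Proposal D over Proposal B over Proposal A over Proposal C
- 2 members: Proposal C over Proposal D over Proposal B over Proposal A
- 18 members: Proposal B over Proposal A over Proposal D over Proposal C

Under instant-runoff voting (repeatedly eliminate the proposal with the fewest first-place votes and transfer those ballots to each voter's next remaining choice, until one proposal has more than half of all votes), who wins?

Round 1: Proposal A 0, Proposal B 18, Proposal C 24, Proposal D 21. Proposal A eliminated.
Round 2: Proposal B 18, Proposal C 24, Proposal D 21. Proposal B eliminated.
Round 3: Proposal C 24, Proposal D 39. Proposal D has a majority (≥32).

Proposal D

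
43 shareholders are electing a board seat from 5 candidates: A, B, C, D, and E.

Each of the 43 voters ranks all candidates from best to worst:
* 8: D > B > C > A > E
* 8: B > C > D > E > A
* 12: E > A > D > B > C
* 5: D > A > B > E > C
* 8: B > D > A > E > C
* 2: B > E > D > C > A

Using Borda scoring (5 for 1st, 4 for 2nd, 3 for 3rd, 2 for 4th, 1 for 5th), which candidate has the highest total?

D

A: 8×2 + 8×1 + 12×4 + 5×4 + 8×3 + 2×1 = 118
B: 8×4 + 8×5 + 12×2 + 5×3 + 8×5 + 2×5 = 161
C: 8×3 + 8×4 + 12×1 + 5×1 + 8×1 + 2×2 = 85
D: 8×5 + 8×3 + 12×3 + 5×5 + 8×4 + 2×3 = 163
E: 8×1 + 8×2 + 12×5 + 5×2 + 8×2 + 2×4 = 118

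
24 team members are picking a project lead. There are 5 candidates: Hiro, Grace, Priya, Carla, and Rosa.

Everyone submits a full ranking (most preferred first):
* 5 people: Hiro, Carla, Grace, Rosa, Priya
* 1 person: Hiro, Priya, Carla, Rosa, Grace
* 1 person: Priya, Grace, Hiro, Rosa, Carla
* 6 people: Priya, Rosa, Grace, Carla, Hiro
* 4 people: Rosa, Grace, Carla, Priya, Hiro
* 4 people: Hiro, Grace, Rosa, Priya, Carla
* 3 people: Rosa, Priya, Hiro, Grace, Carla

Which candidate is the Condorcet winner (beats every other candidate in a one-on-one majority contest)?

Rosa

Rosa vs Hiro: 13–11
Rosa vs Grace: 14–10
Rosa vs Priya: 16–8
Rosa vs Carla: 18–6
Rosa beats every other candidate.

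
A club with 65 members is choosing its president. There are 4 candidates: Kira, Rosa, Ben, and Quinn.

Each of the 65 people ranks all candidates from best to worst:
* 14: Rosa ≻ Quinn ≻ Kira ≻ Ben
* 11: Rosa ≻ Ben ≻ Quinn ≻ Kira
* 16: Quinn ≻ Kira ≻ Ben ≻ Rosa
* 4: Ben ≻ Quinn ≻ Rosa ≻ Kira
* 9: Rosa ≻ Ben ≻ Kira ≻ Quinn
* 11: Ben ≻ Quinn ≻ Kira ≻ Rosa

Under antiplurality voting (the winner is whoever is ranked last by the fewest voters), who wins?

Quinn

Last-place votes: Kira 15, Rosa 27, Ben 14, Quinn 9.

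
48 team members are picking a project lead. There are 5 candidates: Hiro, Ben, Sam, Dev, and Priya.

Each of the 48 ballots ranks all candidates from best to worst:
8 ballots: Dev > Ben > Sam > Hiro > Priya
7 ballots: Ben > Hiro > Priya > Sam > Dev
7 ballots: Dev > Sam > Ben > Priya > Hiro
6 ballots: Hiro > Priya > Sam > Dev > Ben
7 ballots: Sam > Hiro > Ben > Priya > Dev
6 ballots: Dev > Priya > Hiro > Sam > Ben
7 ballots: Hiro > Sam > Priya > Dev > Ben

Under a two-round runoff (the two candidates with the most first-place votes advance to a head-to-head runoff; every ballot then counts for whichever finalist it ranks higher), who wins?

Round 1 first-place votes: Hiro 13, Ben 7, Sam 7, Dev 21, Priya 0. Dev and Hiro advance.
Runoff: Dev is ranked above Hiro on 21 ballots, Hiro above Dev on 27.

Hiro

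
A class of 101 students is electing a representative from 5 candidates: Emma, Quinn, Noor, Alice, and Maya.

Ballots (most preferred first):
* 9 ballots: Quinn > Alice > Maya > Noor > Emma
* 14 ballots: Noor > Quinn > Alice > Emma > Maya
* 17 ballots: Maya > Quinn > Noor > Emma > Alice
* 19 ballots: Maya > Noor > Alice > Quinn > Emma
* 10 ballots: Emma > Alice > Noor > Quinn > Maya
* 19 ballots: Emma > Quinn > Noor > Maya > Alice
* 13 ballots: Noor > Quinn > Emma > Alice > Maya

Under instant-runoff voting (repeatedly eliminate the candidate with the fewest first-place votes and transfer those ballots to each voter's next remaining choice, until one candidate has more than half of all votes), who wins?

Emma

Round 1: Emma 29, Quinn 9, Noor 27, Alice 0, Maya 36. Alice eliminated.
Round 2: Emma 29, Quinn 9, Noor 27, Maya 36. Quinn eliminated.
Round 3: Emma 29, Noor 27, Maya 45. Noor eliminated.
Round 4: Emma 56, Maya 45. Emma has a majority (≥51).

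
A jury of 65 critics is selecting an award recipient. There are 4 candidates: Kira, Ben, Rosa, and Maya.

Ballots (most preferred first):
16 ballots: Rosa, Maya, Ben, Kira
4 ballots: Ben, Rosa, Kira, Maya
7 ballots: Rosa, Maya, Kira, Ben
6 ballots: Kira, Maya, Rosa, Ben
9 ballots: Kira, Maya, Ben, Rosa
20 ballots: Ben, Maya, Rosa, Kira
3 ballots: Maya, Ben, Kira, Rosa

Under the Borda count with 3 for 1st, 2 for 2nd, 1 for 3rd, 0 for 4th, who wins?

Kira: 16×0 + 4×1 + 7×1 + 6×3 + 9×3 + 20×0 + 3×1 = 59
Ben: 16×1 + 4×3 + 7×0 + 6×0 + 9×1 + 20×3 + 3×2 = 103
Rosa: 16×3 + 4×2 + 7×3 + 6×1 + 9×0 + 20×1 + 3×0 = 103
Maya: 16×2 + 4×0 + 7×2 + 6×2 + 9×2 + 20×2 + 3×3 = 125

Maya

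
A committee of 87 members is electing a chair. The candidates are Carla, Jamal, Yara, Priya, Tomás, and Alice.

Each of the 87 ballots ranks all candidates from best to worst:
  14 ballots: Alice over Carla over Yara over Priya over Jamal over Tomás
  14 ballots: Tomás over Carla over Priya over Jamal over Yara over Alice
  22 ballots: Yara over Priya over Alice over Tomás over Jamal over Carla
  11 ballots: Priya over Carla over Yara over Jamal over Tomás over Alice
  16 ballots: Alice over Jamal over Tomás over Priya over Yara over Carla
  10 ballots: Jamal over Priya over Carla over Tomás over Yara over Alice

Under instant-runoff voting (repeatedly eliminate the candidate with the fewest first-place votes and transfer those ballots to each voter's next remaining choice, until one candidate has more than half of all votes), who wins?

Round 1: Carla 0, Jamal 10, Yara 22, Priya 11, Tomás 14, Alice 30. Carla eliminated.
Round 2: Jamal 10, Yara 22, Priya 11, Tomás 14, Alice 30. Jamal eliminated.
Round 3: Yara 22, Priya 21, Tomás 14, Alice 30. Tomás eliminated.
Round 4: Yara 22, Priya 35, Alice 30. Yara eliminated.
Round 5: Priya 57, Alice 30. Priya has a majority (≥44).

Priya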